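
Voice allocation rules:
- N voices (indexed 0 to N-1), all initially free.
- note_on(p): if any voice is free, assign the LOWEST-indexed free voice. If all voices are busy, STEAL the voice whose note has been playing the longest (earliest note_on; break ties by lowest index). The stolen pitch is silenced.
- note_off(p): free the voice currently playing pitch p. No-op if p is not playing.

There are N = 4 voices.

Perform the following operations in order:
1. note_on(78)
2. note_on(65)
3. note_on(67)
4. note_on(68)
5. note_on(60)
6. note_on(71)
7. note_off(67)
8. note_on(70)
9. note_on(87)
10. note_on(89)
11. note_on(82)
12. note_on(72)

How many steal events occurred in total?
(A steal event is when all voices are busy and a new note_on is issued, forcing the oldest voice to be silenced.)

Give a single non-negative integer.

Answer: 6

Derivation:
Op 1: note_on(78): voice 0 is free -> assigned | voices=[78 - - -]
Op 2: note_on(65): voice 1 is free -> assigned | voices=[78 65 - -]
Op 3: note_on(67): voice 2 is free -> assigned | voices=[78 65 67 -]
Op 4: note_on(68): voice 3 is free -> assigned | voices=[78 65 67 68]
Op 5: note_on(60): all voices busy, STEAL voice 0 (pitch 78, oldest) -> assign | voices=[60 65 67 68]
Op 6: note_on(71): all voices busy, STEAL voice 1 (pitch 65, oldest) -> assign | voices=[60 71 67 68]
Op 7: note_off(67): free voice 2 | voices=[60 71 - 68]
Op 8: note_on(70): voice 2 is free -> assigned | voices=[60 71 70 68]
Op 9: note_on(87): all voices busy, STEAL voice 3 (pitch 68, oldest) -> assign | voices=[60 71 70 87]
Op 10: note_on(89): all voices busy, STEAL voice 0 (pitch 60, oldest) -> assign | voices=[89 71 70 87]
Op 11: note_on(82): all voices busy, STEAL voice 1 (pitch 71, oldest) -> assign | voices=[89 82 70 87]
Op 12: note_on(72): all voices busy, STEAL voice 2 (pitch 70, oldest) -> assign | voices=[89 82 72 87]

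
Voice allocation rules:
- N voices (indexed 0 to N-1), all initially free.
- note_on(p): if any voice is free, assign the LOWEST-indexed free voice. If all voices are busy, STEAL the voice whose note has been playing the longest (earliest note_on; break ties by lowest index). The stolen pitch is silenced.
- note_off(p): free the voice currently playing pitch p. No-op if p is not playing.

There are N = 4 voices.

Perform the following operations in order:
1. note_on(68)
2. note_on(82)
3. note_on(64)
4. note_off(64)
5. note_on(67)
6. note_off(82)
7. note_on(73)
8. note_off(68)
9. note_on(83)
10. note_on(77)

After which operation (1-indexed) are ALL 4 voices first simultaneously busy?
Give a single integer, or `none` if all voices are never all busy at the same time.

Answer: 10

Derivation:
Op 1: note_on(68): voice 0 is free -> assigned | voices=[68 - - -]
Op 2: note_on(82): voice 1 is free -> assigned | voices=[68 82 - -]
Op 3: note_on(64): voice 2 is free -> assigned | voices=[68 82 64 -]
Op 4: note_off(64): free voice 2 | voices=[68 82 - -]
Op 5: note_on(67): voice 2 is free -> assigned | voices=[68 82 67 -]
Op 6: note_off(82): free voice 1 | voices=[68 - 67 -]
Op 7: note_on(73): voice 1 is free -> assigned | voices=[68 73 67 -]
Op 8: note_off(68): free voice 0 | voices=[- 73 67 -]
Op 9: note_on(83): voice 0 is free -> assigned | voices=[83 73 67 -]
Op 10: note_on(77): voice 3 is free -> assigned | voices=[83 73 67 77]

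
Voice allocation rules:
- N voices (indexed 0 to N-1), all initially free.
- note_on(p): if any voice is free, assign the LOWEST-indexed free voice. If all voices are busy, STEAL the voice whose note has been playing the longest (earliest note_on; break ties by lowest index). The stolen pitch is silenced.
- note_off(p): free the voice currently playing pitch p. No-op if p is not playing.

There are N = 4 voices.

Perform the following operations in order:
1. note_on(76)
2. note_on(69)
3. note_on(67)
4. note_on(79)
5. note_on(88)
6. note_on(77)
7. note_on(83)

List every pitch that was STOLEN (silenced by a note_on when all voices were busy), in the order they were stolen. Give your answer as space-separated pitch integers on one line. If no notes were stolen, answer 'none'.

Answer: 76 69 67

Derivation:
Op 1: note_on(76): voice 0 is free -> assigned | voices=[76 - - -]
Op 2: note_on(69): voice 1 is free -> assigned | voices=[76 69 - -]
Op 3: note_on(67): voice 2 is free -> assigned | voices=[76 69 67 -]
Op 4: note_on(79): voice 3 is free -> assigned | voices=[76 69 67 79]
Op 5: note_on(88): all voices busy, STEAL voice 0 (pitch 76, oldest) -> assign | voices=[88 69 67 79]
Op 6: note_on(77): all voices busy, STEAL voice 1 (pitch 69, oldest) -> assign | voices=[88 77 67 79]
Op 7: note_on(83): all voices busy, STEAL voice 2 (pitch 67, oldest) -> assign | voices=[88 77 83 79]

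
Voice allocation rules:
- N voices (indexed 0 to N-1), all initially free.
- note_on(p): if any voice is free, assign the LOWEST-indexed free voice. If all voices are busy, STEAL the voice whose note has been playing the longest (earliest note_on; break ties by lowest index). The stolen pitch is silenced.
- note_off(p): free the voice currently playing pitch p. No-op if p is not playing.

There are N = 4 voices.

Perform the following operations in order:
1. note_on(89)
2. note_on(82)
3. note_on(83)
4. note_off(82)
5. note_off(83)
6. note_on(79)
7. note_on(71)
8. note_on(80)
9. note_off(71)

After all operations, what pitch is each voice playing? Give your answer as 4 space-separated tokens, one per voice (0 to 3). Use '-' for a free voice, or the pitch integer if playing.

Op 1: note_on(89): voice 0 is free -> assigned | voices=[89 - - -]
Op 2: note_on(82): voice 1 is free -> assigned | voices=[89 82 - -]
Op 3: note_on(83): voice 2 is free -> assigned | voices=[89 82 83 -]
Op 4: note_off(82): free voice 1 | voices=[89 - 83 -]
Op 5: note_off(83): free voice 2 | voices=[89 - - -]
Op 6: note_on(79): voice 1 is free -> assigned | voices=[89 79 - -]
Op 7: note_on(71): voice 2 is free -> assigned | voices=[89 79 71 -]
Op 8: note_on(80): voice 3 is free -> assigned | voices=[89 79 71 80]
Op 9: note_off(71): free voice 2 | voices=[89 79 - 80]

Answer: 89 79 - 80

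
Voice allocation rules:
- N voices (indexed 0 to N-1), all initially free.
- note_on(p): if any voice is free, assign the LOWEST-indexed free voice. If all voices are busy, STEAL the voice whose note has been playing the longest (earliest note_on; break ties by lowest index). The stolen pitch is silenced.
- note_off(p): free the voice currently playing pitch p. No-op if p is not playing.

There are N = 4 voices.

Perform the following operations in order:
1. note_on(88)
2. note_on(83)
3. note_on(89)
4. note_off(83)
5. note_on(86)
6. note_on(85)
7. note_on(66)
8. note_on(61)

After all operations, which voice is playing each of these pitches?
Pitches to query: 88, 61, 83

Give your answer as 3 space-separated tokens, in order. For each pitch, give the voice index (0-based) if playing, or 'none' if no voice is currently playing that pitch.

Op 1: note_on(88): voice 0 is free -> assigned | voices=[88 - - -]
Op 2: note_on(83): voice 1 is free -> assigned | voices=[88 83 - -]
Op 3: note_on(89): voice 2 is free -> assigned | voices=[88 83 89 -]
Op 4: note_off(83): free voice 1 | voices=[88 - 89 -]
Op 5: note_on(86): voice 1 is free -> assigned | voices=[88 86 89 -]
Op 6: note_on(85): voice 3 is free -> assigned | voices=[88 86 89 85]
Op 7: note_on(66): all voices busy, STEAL voice 0 (pitch 88, oldest) -> assign | voices=[66 86 89 85]
Op 8: note_on(61): all voices busy, STEAL voice 2 (pitch 89, oldest) -> assign | voices=[66 86 61 85]

Answer: none 2 none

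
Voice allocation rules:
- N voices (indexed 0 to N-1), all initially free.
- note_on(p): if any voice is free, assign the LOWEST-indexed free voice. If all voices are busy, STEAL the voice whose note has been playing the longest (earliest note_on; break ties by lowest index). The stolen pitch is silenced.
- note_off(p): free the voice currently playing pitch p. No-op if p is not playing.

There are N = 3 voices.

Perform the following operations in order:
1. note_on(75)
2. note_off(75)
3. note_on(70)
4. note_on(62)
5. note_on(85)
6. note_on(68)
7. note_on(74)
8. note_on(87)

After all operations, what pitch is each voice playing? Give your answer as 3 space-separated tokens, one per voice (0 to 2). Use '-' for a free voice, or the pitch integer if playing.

Answer: 68 74 87

Derivation:
Op 1: note_on(75): voice 0 is free -> assigned | voices=[75 - -]
Op 2: note_off(75): free voice 0 | voices=[- - -]
Op 3: note_on(70): voice 0 is free -> assigned | voices=[70 - -]
Op 4: note_on(62): voice 1 is free -> assigned | voices=[70 62 -]
Op 5: note_on(85): voice 2 is free -> assigned | voices=[70 62 85]
Op 6: note_on(68): all voices busy, STEAL voice 0 (pitch 70, oldest) -> assign | voices=[68 62 85]
Op 7: note_on(74): all voices busy, STEAL voice 1 (pitch 62, oldest) -> assign | voices=[68 74 85]
Op 8: note_on(87): all voices busy, STEAL voice 2 (pitch 85, oldest) -> assign | voices=[68 74 87]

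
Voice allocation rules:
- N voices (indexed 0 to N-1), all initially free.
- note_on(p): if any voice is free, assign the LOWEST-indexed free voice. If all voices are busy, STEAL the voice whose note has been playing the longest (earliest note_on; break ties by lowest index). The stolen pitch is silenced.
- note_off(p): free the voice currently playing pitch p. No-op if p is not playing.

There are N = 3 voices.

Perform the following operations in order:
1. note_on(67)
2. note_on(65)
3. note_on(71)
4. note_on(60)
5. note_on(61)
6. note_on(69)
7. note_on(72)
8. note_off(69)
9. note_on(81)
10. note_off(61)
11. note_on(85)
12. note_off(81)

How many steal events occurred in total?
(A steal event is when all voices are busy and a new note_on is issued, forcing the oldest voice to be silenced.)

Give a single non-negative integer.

Op 1: note_on(67): voice 0 is free -> assigned | voices=[67 - -]
Op 2: note_on(65): voice 1 is free -> assigned | voices=[67 65 -]
Op 3: note_on(71): voice 2 is free -> assigned | voices=[67 65 71]
Op 4: note_on(60): all voices busy, STEAL voice 0 (pitch 67, oldest) -> assign | voices=[60 65 71]
Op 5: note_on(61): all voices busy, STEAL voice 1 (pitch 65, oldest) -> assign | voices=[60 61 71]
Op 6: note_on(69): all voices busy, STEAL voice 2 (pitch 71, oldest) -> assign | voices=[60 61 69]
Op 7: note_on(72): all voices busy, STEAL voice 0 (pitch 60, oldest) -> assign | voices=[72 61 69]
Op 8: note_off(69): free voice 2 | voices=[72 61 -]
Op 9: note_on(81): voice 2 is free -> assigned | voices=[72 61 81]
Op 10: note_off(61): free voice 1 | voices=[72 - 81]
Op 11: note_on(85): voice 1 is free -> assigned | voices=[72 85 81]
Op 12: note_off(81): free voice 2 | voices=[72 85 -]

Answer: 4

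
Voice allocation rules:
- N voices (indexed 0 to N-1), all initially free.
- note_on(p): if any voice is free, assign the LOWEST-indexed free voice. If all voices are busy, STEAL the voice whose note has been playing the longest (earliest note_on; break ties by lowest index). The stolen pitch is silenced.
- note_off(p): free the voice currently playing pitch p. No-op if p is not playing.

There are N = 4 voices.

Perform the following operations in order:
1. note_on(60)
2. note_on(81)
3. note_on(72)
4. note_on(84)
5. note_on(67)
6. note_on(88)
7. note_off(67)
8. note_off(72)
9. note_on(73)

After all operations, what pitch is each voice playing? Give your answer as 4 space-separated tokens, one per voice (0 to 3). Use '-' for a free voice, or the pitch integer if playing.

Op 1: note_on(60): voice 0 is free -> assigned | voices=[60 - - -]
Op 2: note_on(81): voice 1 is free -> assigned | voices=[60 81 - -]
Op 3: note_on(72): voice 2 is free -> assigned | voices=[60 81 72 -]
Op 4: note_on(84): voice 3 is free -> assigned | voices=[60 81 72 84]
Op 5: note_on(67): all voices busy, STEAL voice 0 (pitch 60, oldest) -> assign | voices=[67 81 72 84]
Op 6: note_on(88): all voices busy, STEAL voice 1 (pitch 81, oldest) -> assign | voices=[67 88 72 84]
Op 7: note_off(67): free voice 0 | voices=[- 88 72 84]
Op 8: note_off(72): free voice 2 | voices=[- 88 - 84]
Op 9: note_on(73): voice 0 is free -> assigned | voices=[73 88 - 84]

Answer: 73 88 - 84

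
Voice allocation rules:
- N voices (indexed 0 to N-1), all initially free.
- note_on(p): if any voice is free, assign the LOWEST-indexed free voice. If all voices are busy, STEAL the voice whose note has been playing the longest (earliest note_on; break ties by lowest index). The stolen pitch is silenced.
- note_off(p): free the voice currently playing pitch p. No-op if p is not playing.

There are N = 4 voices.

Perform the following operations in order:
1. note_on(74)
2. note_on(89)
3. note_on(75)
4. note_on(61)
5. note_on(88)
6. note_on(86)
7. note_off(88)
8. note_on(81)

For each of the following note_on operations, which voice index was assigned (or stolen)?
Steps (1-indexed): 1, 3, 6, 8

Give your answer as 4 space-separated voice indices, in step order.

Op 1: note_on(74): voice 0 is free -> assigned | voices=[74 - - -]
Op 2: note_on(89): voice 1 is free -> assigned | voices=[74 89 - -]
Op 3: note_on(75): voice 2 is free -> assigned | voices=[74 89 75 -]
Op 4: note_on(61): voice 3 is free -> assigned | voices=[74 89 75 61]
Op 5: note_on(88): all voices busy, STEAL voice 0 (pitch 74, oldest) -> assign | voices=[88 89 75 61]
Op 6: note_on(86): all voices busy, STEAL voice 1 (pitch 89, oldest) -> assign | voices=[88 86 75 61]
Op 7: note_off(88): free voice 0 | voices=[- 86 75 61]
Op 8: note_on(81): voice 0 is free -> assigned | voices=[81 86 75 61]

Answer: 0 2 1 0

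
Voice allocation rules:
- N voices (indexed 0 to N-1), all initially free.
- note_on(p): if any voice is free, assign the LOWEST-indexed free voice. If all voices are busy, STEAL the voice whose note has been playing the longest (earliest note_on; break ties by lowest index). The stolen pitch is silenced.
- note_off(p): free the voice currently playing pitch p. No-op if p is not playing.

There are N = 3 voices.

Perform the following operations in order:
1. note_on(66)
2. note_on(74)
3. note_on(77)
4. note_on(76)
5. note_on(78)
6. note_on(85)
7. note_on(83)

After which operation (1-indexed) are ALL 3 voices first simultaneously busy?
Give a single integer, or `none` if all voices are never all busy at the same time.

Answer: 3

Derivation:
Op 1: note_on(66): voice 0 is free -> assigned | voices=[66 - -]
Op 2: note_on(74): voice 1 is free -> assigned | voices=[66 74 -]
Op 3: note_on(77): voice 2 is free -> assigned | voices=[66 74 77]
Op 4: note_on(76): all voices busy, STEAL voice 0 (pitch 66, oldest) -> assign | voices=[76 74 77]
Op 5: note_on(78): all voices busy, STEAL voice 1 (pitch 74, oldest) -> assign | voices=[76 78 77]
Op 6: note_on(85): all voices busy, STEAL voice 2 (pitch 77, oldest) -> assign | voices=[76 78 85]
Op 7: note_on(83): all voices busy, STEAL voice 0 (pitch 76, oldest) -> assign | voices=[83 78 85]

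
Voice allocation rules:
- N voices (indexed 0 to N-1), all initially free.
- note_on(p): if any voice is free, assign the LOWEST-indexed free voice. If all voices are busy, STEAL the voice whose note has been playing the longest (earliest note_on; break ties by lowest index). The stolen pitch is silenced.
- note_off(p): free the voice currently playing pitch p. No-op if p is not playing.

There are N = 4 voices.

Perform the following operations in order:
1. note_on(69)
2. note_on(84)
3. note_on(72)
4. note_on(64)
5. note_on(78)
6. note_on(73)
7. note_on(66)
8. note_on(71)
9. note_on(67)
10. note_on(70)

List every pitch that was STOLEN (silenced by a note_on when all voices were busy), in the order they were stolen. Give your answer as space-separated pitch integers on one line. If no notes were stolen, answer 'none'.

Answer: 69 84 72 64 78 73

Derivation:
Op 1: note_on(69): voice 0 is free -> assigned | voices=[69 - - -]
Op 2: note_on(84): voice 1 is free -> assigned | voices=[69 84 - -]
Op 3: note_on(72): voice 2 is free -> assigned | voices=[69 84 72 -]
Op 4: note_on(64): voice 3 is free -> assigned | voices=[69 84 72 64]
Op 5: note_on(78): all voices busy, STEAL voice 0 (pitch 69, oldest) -> assign | voices=[78 84 72 64]
Op 6: note_on(73): all voices busy, STEAL voice 1 (pitch 84, oldest) -> assign | voices=[78 73 72 64]
Op 7: note_on(66): all voices busy, STEAL voice 2 (pitch 72, oldest) -> assign | voices=[78 73 66 64]
Op 8: note_on(71): all voices busy, STEAL voice 3 (pitch 64, oldest) -> assign | voices=[78 73 66 71]
Op 9: note_on(67): all voices busy, STEAL voice 0 (pitch 78, oldest) -> assign | voices=[67 73 66 71]
Op 10: note_on(70): all voices busy, STEAL voice 1 (pitch 73, oldest) -> assign | voices=[67 70 66 71]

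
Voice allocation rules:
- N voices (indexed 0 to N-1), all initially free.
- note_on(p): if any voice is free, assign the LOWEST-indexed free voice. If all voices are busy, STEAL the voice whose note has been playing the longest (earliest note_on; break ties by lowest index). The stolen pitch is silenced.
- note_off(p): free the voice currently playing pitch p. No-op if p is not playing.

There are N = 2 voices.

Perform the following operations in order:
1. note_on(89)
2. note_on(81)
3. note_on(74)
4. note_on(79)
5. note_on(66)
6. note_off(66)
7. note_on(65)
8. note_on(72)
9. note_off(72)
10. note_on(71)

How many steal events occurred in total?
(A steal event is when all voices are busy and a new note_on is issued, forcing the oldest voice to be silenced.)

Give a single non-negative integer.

Op 1: note_on(89): voice 0 is free -> assigned | voices=[89 -]
Op 2: note_on(81): voice 1 is free -> assigned | voices=[89 81]
Op 3: note_on(74): all voices busy, STEAL voice 0 (pitch 89, oldest) -> assign | voices=[74 81]
Op 4: note_on(79): all voices busy, STEAL voice 1 (pitch 81, oldest) -> assign | voices=[74 79]
Op 5: note_on(66): all voices busy, STEAL voice 0 (pitch 74, oldest) -> assign | voices=[66 79]
Op 6: note_off(66): free voice 0 | voices=[- 79]
Op 7: note_on(65): voice 0 is free -> assigned | voices=[65 79]
Op 8: note_on(72): all voices busy, STEAL voice 1 (pitch 79, oldest) -> assign | voices=[65 72]
Op 9: note_off(72): free voice 1 | voices=[65 -]
Op 10: note_on(71): voice 1 is free -> assigned | voices=[65 71]

Answer: 4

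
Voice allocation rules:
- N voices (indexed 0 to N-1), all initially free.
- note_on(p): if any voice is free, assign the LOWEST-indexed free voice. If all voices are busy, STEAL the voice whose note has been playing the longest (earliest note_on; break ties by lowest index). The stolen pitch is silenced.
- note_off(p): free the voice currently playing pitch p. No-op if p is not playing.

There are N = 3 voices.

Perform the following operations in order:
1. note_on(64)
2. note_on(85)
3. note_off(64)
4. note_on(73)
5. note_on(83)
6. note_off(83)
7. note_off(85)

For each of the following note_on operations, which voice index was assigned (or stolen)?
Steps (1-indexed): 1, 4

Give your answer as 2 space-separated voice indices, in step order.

Answer: 0 0

Derivation:
Op 1: note_on(64): voice 0 is free -> assigned | voices=[64 - -]
Op 2: note_on(85): voice 1 is free -> assigned | voices=[64 85 -]
Op 3: note_off(64): free voice 0 | voices=[- 85 -]
Op 4: note_on(73): voice 0 is free -> assigned | voices=[73 85 -]
Op 5: note_on(83): voice 2 is free -> assigned | voices=[73 85 83]
Op 6: note_off(83): free voice 2 | voices=[73 85 -]
Op 7: note_off(85): free voice 1 | voices=[73 - -]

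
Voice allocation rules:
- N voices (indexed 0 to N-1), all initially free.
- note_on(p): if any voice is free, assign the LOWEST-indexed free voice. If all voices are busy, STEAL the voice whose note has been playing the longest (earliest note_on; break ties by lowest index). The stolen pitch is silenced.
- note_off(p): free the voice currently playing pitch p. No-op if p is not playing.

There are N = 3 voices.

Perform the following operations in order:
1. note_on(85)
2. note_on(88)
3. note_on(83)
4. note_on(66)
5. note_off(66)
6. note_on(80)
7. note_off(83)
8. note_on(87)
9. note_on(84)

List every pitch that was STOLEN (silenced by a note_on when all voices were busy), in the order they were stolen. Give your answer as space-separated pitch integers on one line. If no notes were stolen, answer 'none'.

Op 1: note_on(85): voice 0 is free -> assigned | voices=[85 - -]
Op 2: note_on(88): voice 1 is free -> assigned | voices=[85 88 -]
Op 3: note_on(83): voice 2 is free -> assigned | voices=[85 88 83]
Op 4: note_on(66): all voices busy, STEAL voice 0 (pitch 85, oldest) -> assign | voices=[66 88 83]
Op 5: note_off(66): free voice 0 | voices=[- 88 83]
Op 6: note_on(80): voice 0 is free -> assigned | voices=[80 88 83]
Op 7: note_off(83): free voice 2 | voices=[80 88 -]
Op 8: note_on(87): voice 2 is free -> assigned | voices=[80 88 87]
Op 9: note_on(84): all voices busy, STEAL voice 1 (pitch 88, oldest) -> assign | voices=[80 84 87]

Answer: 85 88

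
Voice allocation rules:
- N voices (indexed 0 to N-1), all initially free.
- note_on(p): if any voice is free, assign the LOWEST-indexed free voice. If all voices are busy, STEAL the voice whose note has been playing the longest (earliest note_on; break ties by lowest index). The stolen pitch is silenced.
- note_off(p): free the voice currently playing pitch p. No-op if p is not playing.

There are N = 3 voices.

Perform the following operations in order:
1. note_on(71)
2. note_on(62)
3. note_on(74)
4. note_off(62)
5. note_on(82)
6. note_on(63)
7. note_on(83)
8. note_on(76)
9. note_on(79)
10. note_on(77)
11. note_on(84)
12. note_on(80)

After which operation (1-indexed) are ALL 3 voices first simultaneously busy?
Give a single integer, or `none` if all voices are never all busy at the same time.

Op 1: note_on(71): voice 0 is free -> assigned | voices=[71 - -]
Op 2: note_on(62): voice 1 is free -> assigned | voices=[71 62 -]
Op 3: note_on(74): voice 2 is free -> assigned | voices=[71 62 74]
Op 4: note_off(62): free voice 1 | voices=[71 - 74]
Op 5: note_on(82): voice 1 is free -> assigned | voices=[71 82 74]
Op 6: note_on(63): all voices busy, STEAL voice 0 (pitch 71, oldest) -> assign | voices=[63 82 74]
Op 7: note_on(83): all voices busy, STEAL voice 2 (pitch 74, oldest) -> assign | voices=[63 82 83]
Op 8: note_on(76): all voices busy, STEAL voice 1 (pitch 82, oldest) -> assign | voices=[63 76 83]
Op 9: note_on(79): all voices busy, STEAL voice 0 (pitch 63, oldest) -> assign | voices=[79 76 83]
Op 10: note_on(77): all voices busy, STEAL voice 2 (pitch 83, oldest) -> assign | voices=[79 76 77]
Op 11: note_on(84): all voices busy, STEAL voice 1 (pitch 76, oldest) -> assign | voices=[79 84 77]
Op 12: note_on(80): all voices busy, STEAL voice 0 (pitch 79, oldest) -> assign | voices=[80 84 77]

Answer: 3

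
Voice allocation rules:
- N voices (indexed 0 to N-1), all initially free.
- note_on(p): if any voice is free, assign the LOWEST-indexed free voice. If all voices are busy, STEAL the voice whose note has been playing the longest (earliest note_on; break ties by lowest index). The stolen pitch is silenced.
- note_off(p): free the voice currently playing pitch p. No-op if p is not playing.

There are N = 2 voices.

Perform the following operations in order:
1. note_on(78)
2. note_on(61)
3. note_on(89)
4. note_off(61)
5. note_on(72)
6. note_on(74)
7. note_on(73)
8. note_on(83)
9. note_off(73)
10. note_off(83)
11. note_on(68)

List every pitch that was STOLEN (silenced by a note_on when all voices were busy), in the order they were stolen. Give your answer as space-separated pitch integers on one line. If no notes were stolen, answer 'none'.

Op 1: note_on(78): voice 0 is free -> assigned | voices=[78 -]
Op 2: note_on(61): voice 1 is free -> assigned | voices=[78 61]
Op 3: note_on(89): all voices busy, STEAL voice 0 (pitch 78, oldest) -> assign | voices=[89 61]
Op 4: note_off(61): free voice 1 | voices=[89 -]
Op 5: note_on(72): voice 1 is free -> assigned | voices=[89 72]
Op 6: note_on(74): all voices busy, STEAL voice 0 (pitch 89, oldest) -> assign | voices=[74 72]
Op 7: note_on(73): all voices busy, STEAL voice 1 (pitch 72, oldest) -> assign | voices=[74 73]
Op 8: note_on(83): all voices busy, STEAL voice 0 (pitch 74, oldest) -> assign | voices=[83 73]
Op 9: note_off(73): free voice 1 | voices=[83 -]
Op 10: note_off(83): free voice 0 | voices=[- -]
Op 11: note_on(68): voice 0 is free -> assigned | voices=[68 -]

Answer: 78 89 72 74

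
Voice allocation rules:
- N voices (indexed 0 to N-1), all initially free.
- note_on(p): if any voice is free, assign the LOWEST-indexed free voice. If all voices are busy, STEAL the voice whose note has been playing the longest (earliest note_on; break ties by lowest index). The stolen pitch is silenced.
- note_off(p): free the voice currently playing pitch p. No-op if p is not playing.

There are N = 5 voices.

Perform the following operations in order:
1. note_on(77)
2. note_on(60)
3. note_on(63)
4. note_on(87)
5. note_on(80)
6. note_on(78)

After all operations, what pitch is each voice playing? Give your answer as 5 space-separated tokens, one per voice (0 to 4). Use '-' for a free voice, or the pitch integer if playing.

Answer: 78 60 63 87 80

Derivation:
Op 1: note_on(77): voice 0 is free -> assigned | voices=[77 - - - -]
Op 2: note_on(60): voice 1 is free -> assigned | voices=[77 60 - - -]
Op 3: note_on(63): voice 2 is free -> assigned | voices=[77 60 63 - -]
Op 4: note_on(87): voice 3 is free -> assigned | voices=[77 60 63 87 -]
Op 5: note_on(80): voice 4 is free -> assigned | voices=[77 60 63 87 80]
Op 6: note_on(78): all voices busy, STEAL voice 0 (pitch 77, oldest) -> assign | voices=[78 60 63 87 80]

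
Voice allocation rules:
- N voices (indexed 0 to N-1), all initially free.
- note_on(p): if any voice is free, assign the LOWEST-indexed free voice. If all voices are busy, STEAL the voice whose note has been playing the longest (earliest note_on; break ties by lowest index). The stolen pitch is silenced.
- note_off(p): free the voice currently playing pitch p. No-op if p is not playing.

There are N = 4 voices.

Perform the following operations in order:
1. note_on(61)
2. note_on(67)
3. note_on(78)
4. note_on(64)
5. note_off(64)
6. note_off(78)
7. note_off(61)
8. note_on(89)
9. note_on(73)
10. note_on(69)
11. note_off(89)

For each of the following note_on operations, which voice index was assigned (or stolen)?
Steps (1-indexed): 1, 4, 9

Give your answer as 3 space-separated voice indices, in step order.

Op 1: note_on(61): voice 0 is free -> assigned | voices=[61 - - -]
Op 2: note_on(67): voice 1 is free -> assigned | voices=[61 67 - -]
Op 3: note_on(78): voice 2 is free -> assigned | voices=[61 67 78 -]
Op 4: note_on(64): voice 3 is free -> assigned | voices=[61 67 78 64]
Op 5: note_off(64): free voice 3 | voices=[61 67 78 -]
Op 6: note_off(78): free voice 2 | voices=[61 67 - -]
Op 7: note_off(61): free voice 0 | voices=[- 67 - -]
Op 8: note_on(89): voice 0 is free -> assigned | voices=[89 67 - -]
Op 9: note_on(73): voice 2 is free -> assigned | voices=[89 67 73 -]
Op 10: note_on(69): voice 3 is free -> assigned | voices=[89 67 73 69]
Op 11: note_off(89): free voice 0 | voices=[- 67 73 69]

Answer: 0 3 2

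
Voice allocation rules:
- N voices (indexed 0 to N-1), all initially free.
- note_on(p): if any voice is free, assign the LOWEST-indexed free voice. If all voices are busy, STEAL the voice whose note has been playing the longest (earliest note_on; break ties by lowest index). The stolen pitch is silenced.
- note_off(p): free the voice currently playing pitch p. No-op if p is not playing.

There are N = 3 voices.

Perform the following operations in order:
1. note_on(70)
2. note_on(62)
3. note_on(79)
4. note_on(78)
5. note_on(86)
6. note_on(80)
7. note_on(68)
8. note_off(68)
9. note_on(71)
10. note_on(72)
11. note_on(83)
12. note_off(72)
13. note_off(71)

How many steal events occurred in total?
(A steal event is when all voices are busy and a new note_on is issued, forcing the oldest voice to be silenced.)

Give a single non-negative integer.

Op 1: note_on(70): voice 0 is free -> assigned | voices=[70 - -]
Op 2: note_on(62): voice 1 is free -> assigned | voices=[70 62 -]
Op 3: note_on(79): voice 2 is free -> assigned | voices=[70 62 79]
Op 4: note_on(78): all voices busy, STEAL voice 0 (pitch 70, oldest) -> assign | voices=[78 62 79]
Op 5: note_on(86): all voices busy, STEAL voice 1 (pitch 62, oldest) -> assign | voices=[78 86 79]
Op 6: note_on(80): all voices busy, STEAL voice 2 (pitch 79, oldest) -> assign | voices=[78 86 80]
Op 7: note_on(68): all voices busy, STEAL voice 0 (pitch 78, oldest) -> assign | voices=[68 86 80]
Op 8: note_off(68): free voice 0 | voices=[- 86 80]
Op 9: note_on(71): voice 0 is free -> assigned | voices=[71 86 80]
Op 10: note_on(72): all voices busy, STEAL voice 1 (pitch 86, oldest) -> assign | voices=[71 72 80]
Op 11: note_on(83): all voices busy, STEAL voice 2 (pitch 80, oldest) -> assign | voices=[71 72 83]
Op 12: note_off(72): free voice 1 | voices=[71 - 83]
Op 13: note_off(71): free voice 0 | voices=[- - 83]

Answer: 6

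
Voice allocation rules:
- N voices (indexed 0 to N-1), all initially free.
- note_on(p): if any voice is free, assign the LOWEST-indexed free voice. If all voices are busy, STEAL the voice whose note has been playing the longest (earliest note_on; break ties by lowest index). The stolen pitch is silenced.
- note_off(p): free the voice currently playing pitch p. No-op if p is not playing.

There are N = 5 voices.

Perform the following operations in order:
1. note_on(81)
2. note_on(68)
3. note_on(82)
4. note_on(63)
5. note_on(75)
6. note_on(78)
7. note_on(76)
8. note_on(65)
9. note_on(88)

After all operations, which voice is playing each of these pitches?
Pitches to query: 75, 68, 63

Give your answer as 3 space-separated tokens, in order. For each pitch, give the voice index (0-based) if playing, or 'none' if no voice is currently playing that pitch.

Answer: 4 none none

Derivation:
Op 1: note_on(81): voice 0 is free -> assigned | voices=[81 - - - -]
Op 2: note_on(68): voice 1 is free -> assigned | voices=[81 68 - - -]
Op 3: note_on(82): voice 2 is free -> assigned | voices=[81 68 82 - -]
Op 4: note_on(63): voice 3 is free -> assigned | voices=[81 68 82 63 -]
Op 5: note_on(75): voice 4 is free -> assigned | voices=[81 68 82 63 75]
Op 6: note_on(78): all voices busy, STEAL voice 0 (pitch 81, oldest) -> assign | voices=[78 68 82 63 75]
Op 7: note_on(76): all voices busy, STEAL voice 1 (pitch 68, oldest) -> assign | voices=[78 76 82 63 75]
Op 8: note_on(65): all voices busy, STEAL voice 2 (pitch 82, oldest) -> assign | voices=[78 76 65 63 75]
Op 9: note_on(88): all voices busy, STEAL voice 3 (pitch 63, oldest) -> assign | voices=[78 76 65 88 75]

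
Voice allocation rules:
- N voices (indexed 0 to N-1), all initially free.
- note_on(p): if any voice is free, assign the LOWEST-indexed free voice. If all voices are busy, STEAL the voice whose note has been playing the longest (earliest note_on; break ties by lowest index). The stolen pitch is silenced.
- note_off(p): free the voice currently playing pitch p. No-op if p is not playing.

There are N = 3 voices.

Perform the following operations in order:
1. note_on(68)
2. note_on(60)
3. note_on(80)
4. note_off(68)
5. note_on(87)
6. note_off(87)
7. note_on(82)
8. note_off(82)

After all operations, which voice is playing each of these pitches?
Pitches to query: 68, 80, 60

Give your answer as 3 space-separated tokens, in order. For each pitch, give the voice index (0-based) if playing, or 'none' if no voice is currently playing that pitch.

Op 1: note_on(68): voice 0 is free -> assigned | voices=[68 - -]
Op 2: note_on(60): voice 1 is free -> assigned | voices=[68 60 -]
Op 3: note_on(80): voice 2 is free -> assigned | voices=[68 60 80]
Op 4: note_off(68): free voice 0 | voices=[- 60 80]
Op 5: note_on(87): voice 0 is free -> assigned | voices=[87 60 80]
Op 6: note_off(87): free voice 0 | voices=[- 60 80]
Op 7: note_on(82): voice 0 is free -> assigned | voices=[82 60 80]
Op 8: note_off(82): free voice 0 | voices=[- 60 80]

Answer: none 2 1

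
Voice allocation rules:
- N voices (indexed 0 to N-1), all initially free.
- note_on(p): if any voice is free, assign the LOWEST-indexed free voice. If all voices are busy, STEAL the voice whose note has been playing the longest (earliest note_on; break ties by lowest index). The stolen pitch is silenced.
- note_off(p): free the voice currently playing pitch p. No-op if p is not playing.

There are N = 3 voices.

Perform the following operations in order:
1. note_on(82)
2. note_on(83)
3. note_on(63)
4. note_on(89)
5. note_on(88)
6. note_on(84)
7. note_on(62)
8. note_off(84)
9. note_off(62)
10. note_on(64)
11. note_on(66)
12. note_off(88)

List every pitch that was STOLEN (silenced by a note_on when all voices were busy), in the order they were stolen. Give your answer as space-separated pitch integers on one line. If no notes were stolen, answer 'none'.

Answer: 82 83 63 89

Derivation:
Op 1: note_on(82): voice 0 is free -> assigned | voices=[82 - -]
Op 2: note_on(83): voice 1 is free -> assigned | voices=[82 83 -]
Op 3: note_on(63): voice 2 is free -> assigned | voices=[82 83 63]
Op 4: note_on(89): all voices busy, STEAL voice 0 (pitch 82, oldest) -> assign | voices=[89 83 63]
Op 5: note_on(88): all voices busy, STEAL voice 1 (pitch 83, oldest) -> assign | voices=[89 88 63]
Op 6: note_on(84): all voices busy, STEAL voice 2 (pitch 63, oldest) -> assign | voices=[89 88 84]
Op 7: note_on(62): all voices busy, STEAL voice 0 (pitch 89, oldest) -> assign | voices=[62 88 84]
Op 8: note_off(84): free voice 2 | voices=[62 88 -]
Op 9: note_off(62): free voice 0 | voices=[- 88 -]
Op 10: note_on(64): voice 0 is free -> assigned | voices=[64 88 -]
Op 11: note_on(66): voice 2 is free -> assigned | voices=[64 88 66]
Op 12: note_off(88): free voice 1 | voices=[64 - 66]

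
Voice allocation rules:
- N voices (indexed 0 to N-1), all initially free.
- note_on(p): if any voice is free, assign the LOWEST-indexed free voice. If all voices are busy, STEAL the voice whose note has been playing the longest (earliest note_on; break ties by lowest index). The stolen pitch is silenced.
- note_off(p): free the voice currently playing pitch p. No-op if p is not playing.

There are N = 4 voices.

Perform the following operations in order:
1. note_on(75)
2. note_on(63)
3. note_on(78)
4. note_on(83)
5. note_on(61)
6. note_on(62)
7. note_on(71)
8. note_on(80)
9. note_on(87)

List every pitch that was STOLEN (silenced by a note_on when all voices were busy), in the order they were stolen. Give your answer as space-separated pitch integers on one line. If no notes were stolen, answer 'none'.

Op 1: note_on(75): voice 0 is free -> assigned | voices=[75 - - -]
Op 2: note_on(63): voice 1 is free -> assigned | voices=[75 63 - -]
Op 3: note_on(78): voice 2 is free -> assigned | voices=[75 63 78 -]
Op 4: note_on(83): voice 3 is free -> assigned | voices=[75 63 78 83]
Op 5: note_on(61): all voices busy, STEAL voice 0 (pitch 75, oldest) -> assign | voices=[61 63 78 83]
Op 6: note_on(62): all voices busy, STEAL voice 1 (pitch 63, oldest) -> assign | voices=[61 62 78 83]
Op 7: note_on(71): all voices busy, STEAL voice 2 (pitch 78, oldest) -> assign | voices=[61 62 71 83]
Op 8: note_on(80): all voices busy, STEAL voice 3 (pitch 83, oldest) -> assign | voices=[61 62 71 80]
Op 9: note_on(87): all voices busy, STEAL voice 0 (pitch 61, oldest) -> assign | voices=[87 62 71 80]

Answer: 75 63 78 83 61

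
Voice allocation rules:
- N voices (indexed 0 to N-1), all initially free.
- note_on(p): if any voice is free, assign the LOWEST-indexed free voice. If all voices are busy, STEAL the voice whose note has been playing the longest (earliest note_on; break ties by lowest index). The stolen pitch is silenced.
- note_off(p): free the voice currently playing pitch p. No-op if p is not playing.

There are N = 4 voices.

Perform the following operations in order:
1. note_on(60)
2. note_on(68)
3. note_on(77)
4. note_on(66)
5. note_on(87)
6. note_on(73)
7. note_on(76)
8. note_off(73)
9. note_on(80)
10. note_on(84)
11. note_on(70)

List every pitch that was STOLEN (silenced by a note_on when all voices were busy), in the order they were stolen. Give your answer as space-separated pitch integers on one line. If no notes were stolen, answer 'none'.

Answer: 60 68 77 66 87

Derivation:
Op 1: note_on(60): voice 0 is free -> assigned | voices=[60 - - -]
Op 2: note_on(68): voice 1 is free -> assigned | voices=[60 68 - -]
Op 3: note_on(77): voice 2 is free -> assigned | voices=[60 68 77 -]
Op 4: note_on(66): voice 3 is free -> assigned | voices=[60 68 77 66]
Op 5: note_on(87): all voices busy, STEAL voice 0 (pitch 60, oldest) -> assign | voices=[87 68 77 66]
Op 6: note_on(73): all voices busy, STEAL voice 1 (pitch 68, oldest) -> assign | voices=[87 73 77 66]
Op 7: note_on(76): all voices busy, STEAL voice 2 (pitch 77, oldest) -> assign | voices=[87 73 76 66]
Op 8: note_off(73): free voice 1 | voices=[87 - 76 66]
Op 9: note_on(80): voice 1 is free -> assigned | voices=[87 80 76 66]
Op 10: note_on(84): all voices busy, STEAL voice 3 (pitch 66, oldest) -> assign | voices=[87 80 76 84]
Op 11: note_on(70): all voices busy, STEAL voice 0 (pitch 87, oldest) -> assign | voices=[70 80 76 84]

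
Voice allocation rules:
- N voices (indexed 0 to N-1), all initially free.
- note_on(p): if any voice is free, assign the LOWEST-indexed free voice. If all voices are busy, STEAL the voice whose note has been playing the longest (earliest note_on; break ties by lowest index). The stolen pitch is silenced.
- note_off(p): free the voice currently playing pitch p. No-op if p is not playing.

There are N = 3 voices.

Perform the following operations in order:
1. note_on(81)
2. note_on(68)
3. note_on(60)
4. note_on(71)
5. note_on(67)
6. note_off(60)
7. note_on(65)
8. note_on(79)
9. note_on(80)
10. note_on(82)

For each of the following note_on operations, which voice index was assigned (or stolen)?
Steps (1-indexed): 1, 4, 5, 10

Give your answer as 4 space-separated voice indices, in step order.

Answer: 0 0 1 2

Derivation:
Op 1: note_on(81): voice 0 is free -> assigned | voices=[81 - -]
Op 2: note_on(68): voice 1 is free -> assigned | voices=[81 68 -]
Op 3: note_on(60): voice 2 is free -> assigned | voices=[81 68 60]
Op 4: note_on(71): all voices busy, STEAL voice 0 (pitch 81, oldest) -> assign | voices=[71 68 60]
Op 5: note_on(67): all voices busy, STEAL voice 1 (pitch 68, oldest) -> assign | voices=[71 67 60]
Op 6: note_off(60): free voice 2 | voices=[71 67 -]
Op 7: note_on(65): voice 2 is free -> assigned | voices=[71 67 65]
Op 8: note_on(79): all voices busy, STEAL voice 0 (pitch 71, oldest) -> assign | voices=[79 67 65]
Op 9: note_on(80): all voices busy, STEAL voice 1 (pitch 67, oldest) -> assign | voices=[79 80 65]
Op 10: note_on(82): all voices busy, STEAL voice 2 (pitch 65, oldest) -> assign | voices=[79 80 82]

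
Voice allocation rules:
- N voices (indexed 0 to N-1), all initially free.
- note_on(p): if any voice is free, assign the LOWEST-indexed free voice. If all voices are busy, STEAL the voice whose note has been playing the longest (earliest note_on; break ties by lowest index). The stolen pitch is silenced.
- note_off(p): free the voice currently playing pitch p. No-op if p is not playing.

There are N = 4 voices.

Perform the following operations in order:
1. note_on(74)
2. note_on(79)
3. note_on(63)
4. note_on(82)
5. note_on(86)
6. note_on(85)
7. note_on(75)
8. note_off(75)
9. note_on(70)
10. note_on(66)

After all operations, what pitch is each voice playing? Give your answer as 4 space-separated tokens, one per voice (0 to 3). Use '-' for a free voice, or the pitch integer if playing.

Op 1: note_on(74): voice 0 is free -> assigned | voices=[74 - - -]
Op 2: note_on(79): voice 1 is free -> assigned | voices=[74 79 - -]
Op 3: note_on(63): voice 2 is free -> assigned | voices=[74 79 63 -]
Op 4: note_on(82): voice 3 is free -> assigned | voices=[74 79 63 82]
Op 5: note_on(86): all voices busy, STEAL voice 0 (pitch 74, oldest) -> assign | voices=[86 79 63 82]
Op 6: note_on(85): all voices busy, STEAL voice 1 (pitch 79, oldest) -> assign | voices=[86 85 63 82]
Op 7: note_on(75): all voices busy, STEAL voice 2 (pitch 63, oldest) -> assign | voices=[86 85 75 82]
Op 8: note_off(75): free voice 2 | voices=[86 85 - 82]
Op 9: note_on(70): voice 2 is free -> assigned | voices=[86 85 70 82]
Op 10: note_on(66): all voices busy, STEAL voice 3 (pitch 82, oldest) -> assign | voices=[86 85 70 66]

Answer: 86 85 70 66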